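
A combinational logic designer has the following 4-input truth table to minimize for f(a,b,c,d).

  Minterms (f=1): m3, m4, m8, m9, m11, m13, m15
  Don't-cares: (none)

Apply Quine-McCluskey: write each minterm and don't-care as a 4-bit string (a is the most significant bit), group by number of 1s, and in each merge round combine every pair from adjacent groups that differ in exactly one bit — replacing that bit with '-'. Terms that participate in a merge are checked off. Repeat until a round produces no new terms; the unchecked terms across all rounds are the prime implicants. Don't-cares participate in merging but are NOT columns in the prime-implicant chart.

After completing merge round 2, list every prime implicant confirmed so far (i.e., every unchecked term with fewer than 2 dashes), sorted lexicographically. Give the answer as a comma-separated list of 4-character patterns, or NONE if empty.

[col 0] 0011*, 0100, 1000*, 1001*, 1011*, 1101*, 1111*
[col 1] -011, 1-01*, 1-11*, 10-1*, 100-, 11-1*
[col 2] 1--1
Prime implicants: -011, 0100, 1--1, 100-

-011, 0100, 100-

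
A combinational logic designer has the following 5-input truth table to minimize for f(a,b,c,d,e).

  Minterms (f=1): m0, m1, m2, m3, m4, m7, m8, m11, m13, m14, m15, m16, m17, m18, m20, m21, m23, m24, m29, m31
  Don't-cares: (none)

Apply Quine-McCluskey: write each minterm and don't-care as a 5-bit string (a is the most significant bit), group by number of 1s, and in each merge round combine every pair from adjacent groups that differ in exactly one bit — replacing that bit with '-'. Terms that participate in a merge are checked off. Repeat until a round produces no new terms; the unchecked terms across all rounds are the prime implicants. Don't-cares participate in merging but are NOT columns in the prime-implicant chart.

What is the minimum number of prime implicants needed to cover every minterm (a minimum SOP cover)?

8

[col 0] 00000*, 00001*, 00010*, 00011*, 00100*, 00111*, 01000*, 01011*, 01101*, 01110*, 01111*, 10000*, 10001*, 10010*, 10100*, 10101*, 10111*, 11000*, 11101*, 11111*
[col 1] -0000*, -0001*, -0010*, -0100*, -0111*, -1000*, -1101*, -1111*, 0-000*, 0-011*, 0-111*, 00-00*, 00-11*, 000-0*, 000-1*, 0000-*, 0001-*, 01-11*, 011-1*, 0111-, 1-000*, 1-101*, 1-111*, 10-00*, 10-01*, 100-0*, 1000-*, 101-1*, 1010-*, 111-1*
[col 2] --000, --111, -0-00, -00-0, -000-, -11-1, 0--11, 000--, 1-1-1, 10-0-
Prime implicants: --000, --111, -0-00, -00-0, -000-, -11-1, 0--11, 000--, 0111-, 1-1-1, 10-0-
PI chart (minterm → PIs covering it):
  0 | --000,-0-00,-00-0,-000-,000--
  1 | -000-,000--
  2 | -00-0,000--
  3 | 0--11,000--
  4 | -0-00  (sole → essential)
  7 | --111,0--11
  8 | --000  (sole → essential)
  11 | 0--11  (sole → essential)
  13 | -11-1  (sole → essential)
  14 | 0111-  (sole → essential)
  15 | --111,-11-1,0--11,0111-
  16 | --000,-0-00,-00-0,-000-,10-0-
  17 | -000-,10-0-
  18 | -00-0  (sole → essential)
  20 | -0-00,10-0-
  21 | 1-1-1,10-0-
  23 | --111,1-1-1
  24 | --000  (sole → essential)
  29 | -11-1,1-1-1
  31 | --111,-11-1,1-1-1
Essential prime implicants: --000, -0-00, -00-0, -11-1, 0--11, 0111-
Petrick residual → -000-, 1-1-1
Minimum SOP uses 8 PIs: c'd'e' + b'd'e' + b'c'e' + b'c'd' + bce + a'de + a'bcd + ace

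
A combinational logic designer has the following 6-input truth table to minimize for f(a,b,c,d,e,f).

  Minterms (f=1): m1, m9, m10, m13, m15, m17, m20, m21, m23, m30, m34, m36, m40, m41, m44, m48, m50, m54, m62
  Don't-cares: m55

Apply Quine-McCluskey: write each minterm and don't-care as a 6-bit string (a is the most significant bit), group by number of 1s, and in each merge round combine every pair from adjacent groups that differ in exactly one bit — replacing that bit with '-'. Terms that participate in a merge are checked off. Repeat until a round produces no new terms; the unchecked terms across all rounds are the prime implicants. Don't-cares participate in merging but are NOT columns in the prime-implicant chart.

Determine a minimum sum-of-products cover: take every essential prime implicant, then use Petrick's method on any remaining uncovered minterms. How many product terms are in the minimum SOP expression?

12

size-2^0 implicants → 000001(✓)  001001(✓)  001010  001101(✓)  001111(✓)  010001(✓)  010100(✓)  010101(✓)  010111(✓)  011110(✓)  100010(✓)  100100(✓)  101000(✓)  101001(✓)  101100(✓)  110000(✓)  110010(✓)  110110(✓)  110111(✓)  111110(✓)
size-2^1 implicants → -01001  -10111  -11110  0-0001  00-001  001-01  0011-1  010-01  0101-1  01010-  1-0010  10-100  101-00  10100-  11-110  110-10  1100-0  11011-
Unchecked terms (primes): -01001, -10111, -11110, 0-0001, 00-001, 001-01, 001010, 0011-1, 010-01, 0101-1, 01010-, 1-0010, 10-100, 101-00, 10100-, 11-110, 110-10, 1100-0, 11011-
Minterm coverage:
  m1 ⊆ 0-0001,00-001
  m9 ⊆ -01001,00-001,001-01
  m10 ⊆ 001010 [E]
  m13 ⊆ 001-01,0011-1
  m15 ⊆ 0011-1 [E]
  m17 ⊆ 0-0001,010-01
  m20 ⊆ 01010- [E]
  m21 ⊆ 010-01,0101-1,01010-
  m23 ⊆ -10111,0101-1
  m30 ⊆ -11110 [E]
  m34 ⊆ 1-0010 [E]
  m36 ⊆ 10-100 [E]
  m40 ⊆ 101-00,10100-
  m41 ⊆ -01001,10100-
  m44 ⊆ 10-100,101-00
  m48 ⊆ 1100-0 [E]
  m50 ⊆ 1-0010,110-10,1100-0
  m54 ⊆ 11-110,110-10,11011-
  m62 ⊆ -11110,11-110
E = {-11110, 001010, 0011-1, 01010-, 1-0010, 10-100, 1100-0}
Petrick residual → -01001, -10111, 0-0001, 101-00, 11-110
Cover = b'cd'e'f + bc'def + bcdef' + a'c'd'e'f + a'b'cd'ef' + a'b'cdf + a'bc'de' + ac'd'ef' + ab'de'f' + ab'ce'f' + abdef' + abc'd'f'  |cover|=12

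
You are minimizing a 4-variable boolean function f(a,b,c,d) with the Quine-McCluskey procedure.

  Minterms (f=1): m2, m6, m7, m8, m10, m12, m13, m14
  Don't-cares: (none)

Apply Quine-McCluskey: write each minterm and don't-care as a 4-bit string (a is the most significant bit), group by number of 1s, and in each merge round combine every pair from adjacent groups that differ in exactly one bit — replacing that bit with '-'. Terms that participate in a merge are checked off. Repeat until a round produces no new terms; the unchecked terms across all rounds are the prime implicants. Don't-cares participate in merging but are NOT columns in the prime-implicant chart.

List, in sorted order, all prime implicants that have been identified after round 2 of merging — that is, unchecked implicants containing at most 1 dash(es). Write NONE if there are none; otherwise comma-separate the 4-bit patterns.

011-, 110-

size-2^0 implicants → 0010(✓)  0110(✓)  0111(✓)  1000(✓)  1010(✓)  1100(✓)  1101(✓)  1110(✓)
size-2^1 implicants → -010(✓)  -110(✓)  0-10(✓)  011-  1-00(✓)  1-10(✓)  10-0(✓)  11-0(✓)  110-
size-2^2 implicants → --10  1--0
Unchecked terms (primes): --10, 011-, 1--0, 110-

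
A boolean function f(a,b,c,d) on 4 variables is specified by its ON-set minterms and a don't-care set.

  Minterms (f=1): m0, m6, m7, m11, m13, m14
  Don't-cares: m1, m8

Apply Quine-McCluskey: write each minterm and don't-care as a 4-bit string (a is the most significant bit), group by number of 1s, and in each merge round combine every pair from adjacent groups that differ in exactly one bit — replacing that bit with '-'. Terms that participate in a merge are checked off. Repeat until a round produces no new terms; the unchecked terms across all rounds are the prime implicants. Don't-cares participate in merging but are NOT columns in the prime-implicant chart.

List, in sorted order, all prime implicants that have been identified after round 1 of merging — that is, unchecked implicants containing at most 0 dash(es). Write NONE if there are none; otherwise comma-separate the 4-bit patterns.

Round 0: 0000✓ 0001✓ 0110✓ 0111✓ 1000✓ 1011 1101 1110✓
Round 1: -000 -110 000- 011-
PIs = {-000, -110, 000-, 011-, 1011, 1101}

1011, 1101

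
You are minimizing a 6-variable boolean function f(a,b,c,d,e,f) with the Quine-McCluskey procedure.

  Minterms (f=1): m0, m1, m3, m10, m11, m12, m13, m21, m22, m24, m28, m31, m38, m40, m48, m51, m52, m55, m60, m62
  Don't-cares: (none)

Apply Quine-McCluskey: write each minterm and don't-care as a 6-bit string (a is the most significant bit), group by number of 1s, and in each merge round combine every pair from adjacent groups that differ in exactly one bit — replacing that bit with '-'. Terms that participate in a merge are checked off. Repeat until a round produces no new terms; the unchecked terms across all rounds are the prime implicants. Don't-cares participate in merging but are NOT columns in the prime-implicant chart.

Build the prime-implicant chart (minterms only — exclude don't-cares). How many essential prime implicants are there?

Round 0: 000000✓ 000001✓ 000011✓ 001010✓ 001011✓ 001100✓ 001101✓ 010101 010110 011000✓ 011100✓ 011111 100110 101000 110000✓ 110011✓ 110100✓ 110111✓ 111100✓ 111110✓
Round 1: -11100 0-1100 00-011 0000-1 00000- 00101- 00110- 011-00 11-100 110-00 110-11 1111-0
PIs = {-11100, 0-1100, 00-011, 0000-1, 00000-, 00101-, 00110-, 010101, 010110, 011-00, 011111, 100110, 101000, 11-100, 110-00, 110-11, 1111-0}
Coverage chart:
  m0: 00000- ←essential
  m1: 0000-1,00000-
  m3: 00-011,0000-1
  m10: 00101- ←essential
  m11: 00-011,00101-
  m12: 0-1100,00110-
  m13: 00110- ←essential
  m21: 010101 ←essential
  m22: 010110 ←essential
  m24: 011-00 ←essential
  m28: -11100,0-1100,011-00
  m31: 011111 ←essential
  m38: 100110 ←essential
  m40: 101000 ←essential
  m48: 110-00 ←essential
  m51: 110-11 ←essential
  m52: 11-100,110-00
  m55: 110-11 ←essential
  m60: -11100,11-100,1111-0
  m62: 1111-0 ←essential
Essential: 00000-, 00101-, 00110-, 010101, 010110, 011-00, 011111, 100110, 101000, 110-00, 110-11, 1111-0

12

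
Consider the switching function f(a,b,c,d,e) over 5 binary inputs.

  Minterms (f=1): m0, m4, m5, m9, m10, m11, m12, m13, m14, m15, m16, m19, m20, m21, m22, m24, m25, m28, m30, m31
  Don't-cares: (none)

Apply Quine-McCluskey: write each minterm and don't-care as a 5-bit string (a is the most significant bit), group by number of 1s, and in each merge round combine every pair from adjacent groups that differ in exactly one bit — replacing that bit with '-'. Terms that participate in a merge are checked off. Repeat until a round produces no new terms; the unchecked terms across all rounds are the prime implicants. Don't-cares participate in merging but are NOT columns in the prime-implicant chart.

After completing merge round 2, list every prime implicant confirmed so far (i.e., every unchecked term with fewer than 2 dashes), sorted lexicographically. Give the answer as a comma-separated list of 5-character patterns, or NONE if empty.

Round 0: 00000✓ 00100✓ 00101✓ 01001✓ 01010✓ 01011✓ 01100✓ 01101✓ 01110✓ 01111✓ 10000✓ 10011 10100✓ 10101✓ 10110✓ 11000✓ 11001✓ 11100✓ 11110✓ 11111✓
Round 1: -0000✓ -0100✓ -0101✓ -1001 -1100✓ -1110✓ -1111✓ 0-100✓ 0-101✓ 00-00✓ 0010-✓ 01-01✓ 01-10✓ 01-11✓ 010-1✓ 0101-✓ 011-0✓ 011-1✓ 0110-✓ 0111-✓ 1-000✓ 1-100✓ 1-110✓ 10-00✓ 101-0✓ 1010-✓ 11-00✓ 1100- 111-0✓ 1111-✓
Round 2: --100 -0-00 -010- -11-0 -111- 0-10- 01--1 01-1- 011-- 1--00 1-1-0
PIs = {--100, -0-00, -010-, -1001, -11-0, -111-, 0-10-, 01--1, 01-1-, 011--, 1--00, 1-1-0, 10011, 1100-}

-1001, 10011, 1100-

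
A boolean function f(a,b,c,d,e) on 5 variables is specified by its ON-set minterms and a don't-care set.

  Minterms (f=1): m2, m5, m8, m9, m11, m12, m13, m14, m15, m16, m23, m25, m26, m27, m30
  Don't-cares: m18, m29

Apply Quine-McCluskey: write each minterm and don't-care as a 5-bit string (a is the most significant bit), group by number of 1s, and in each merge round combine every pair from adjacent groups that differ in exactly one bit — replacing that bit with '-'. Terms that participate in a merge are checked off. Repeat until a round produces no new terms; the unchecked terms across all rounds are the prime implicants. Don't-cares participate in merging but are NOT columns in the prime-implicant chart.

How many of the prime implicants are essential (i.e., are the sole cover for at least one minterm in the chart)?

size-2^0 implicants → 00010(✓)  00101(✓)  01000(✓)  01001(✓)  01011(✓)  01100(✓)  01101(✓)  01110(✓)  01111(✓)  10000(✓)  10010(✓)  10111  11001(✓)  11010(✓)  11011(✓)  11101(✓)  11110(✓)
size-2^1 implicants → -0010  -1001(✓)  -1011(✓)  -1101(✓)  -1110  0-101  01-00(✓)  01-01(✓)  01-11(✓)  010-1(✓)  0100-(✓)  011-0(✓)  011-1(✓)  0110-(✓)  0111-(✓)  1-010  100-0  11-01(✓)  11-10  110-1(✓)  1101-
size-2^2 implicants → -1-01  -10-1  01--1  01-0-  011--
Unchecked terms (primes): -0010, -1-01, -10-1, -1110, 0-101, 01--1, 01-0-, 011--, 1-010, 100-0, 10111, 11-10, 1101-
Minterm coverage:
  m2 ⊆ -0010 [E]
  m5 ⊆ 0-101 [E]
  m8 ⊆ 01-0- [E]
  m9 ⊆ -1-01,-10-1,01--1,01-0-
  m11 ⊆ -10-1,01--1
  m12 ⊆ 01-0-,011--
  m13 ⊆ -1-01,0-101,01--1,01-0-,011--
  m14 ⊆ -1110,011--
  m15 ⊆ 01--1,011--
  m16 ⊆ 100-0 [E]
  m23 ⊆ 10111 [E]
  m25 ⊆ -1-01,-10-1
  m26 ⊆ 1-010,11-10,1101-
  m27 ⊆ -10-1,1101-
  m30 ⊆ -1110,11-10
E = {-0010, 0-101, 01-0-, 100-0, 10111}

5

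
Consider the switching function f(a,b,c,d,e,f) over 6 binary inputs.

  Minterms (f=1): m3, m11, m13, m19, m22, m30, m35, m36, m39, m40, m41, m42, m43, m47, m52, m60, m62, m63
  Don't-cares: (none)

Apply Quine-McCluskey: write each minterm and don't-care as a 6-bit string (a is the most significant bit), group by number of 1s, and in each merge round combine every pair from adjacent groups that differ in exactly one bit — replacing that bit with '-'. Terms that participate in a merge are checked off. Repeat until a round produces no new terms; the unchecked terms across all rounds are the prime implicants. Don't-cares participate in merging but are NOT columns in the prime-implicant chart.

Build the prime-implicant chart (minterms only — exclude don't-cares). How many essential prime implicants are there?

7

[col 0] 000011*, 001011*, 001101, 010011*, 010110*, 011110*, 100011*, 100100*, 100111*, 101000*, 101001*, 101010*, 101011*, 101111*, 110100*, 111100*, 111110*, 111111*
[col 1] -00011*, -01011*, -11110, 0-0011, 00-011*, 01-110, 1-0100, 1-1111, 10-011*, 10-111*, 100-11*, 101-11*, 1010-0*, 1010-1*, 10100-*, 10101-*, 11-100, 1111-0, 11111-
[col 2] -0-011, 10--11, 1010--
Prime implicants: -0-011, -11110, 0-0011, 001101, 01-110, 1-0100, 1-1111, 10--11, 1010--, 11-100, 1111-0, 11111-
PI chart (minterm → PIs covering it):
  3 | -0-011,0-0011
  11 | -0-011  (sole → essential)
  13 | 001101  (sole → essential)
  19 | 0-0011  (sole → essential)
  22 | 01-110  (sole → essential)
  30 | -11110,01-110
  35 | -0-011,10--11
  36 | 1-0100  (sole → essential)
  39 | 10--11  (sole → essential)
  40 | 1010--  (sole → essential)
  41 | 1010--  (sole → essential)
  42 | 1010--  (sole → essential)
  43 | -0-011,10--11,1010--
  47 | 1-1111,10--11
  52 | 1-0100,11-100
  60 | 11-100,1111-0
  62 | -11110,1111-0,11111-
  63 | 1-1111,11111-
Essential prime implicants: -0-011, 0-0011, 001101, 01-110, 1-0100, 10--11, 1010--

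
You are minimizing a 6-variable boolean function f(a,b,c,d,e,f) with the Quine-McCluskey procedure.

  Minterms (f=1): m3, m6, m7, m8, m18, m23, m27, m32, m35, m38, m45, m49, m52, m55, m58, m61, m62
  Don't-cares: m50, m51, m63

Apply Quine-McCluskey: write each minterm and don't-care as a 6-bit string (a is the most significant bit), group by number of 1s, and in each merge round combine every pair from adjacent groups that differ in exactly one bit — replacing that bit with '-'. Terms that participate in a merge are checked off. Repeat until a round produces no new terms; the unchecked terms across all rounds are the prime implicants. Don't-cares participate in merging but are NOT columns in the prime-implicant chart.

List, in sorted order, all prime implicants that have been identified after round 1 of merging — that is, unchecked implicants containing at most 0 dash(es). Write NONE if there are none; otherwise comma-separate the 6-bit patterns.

[col 0] 000011*, 000110*, 000111*, 001000, 010010*, 010111*, 011011, 100000, 100011*, 100110*, 101101*, 110001*, 110010*, 110011*, 110100, 110111*, 111010*, 111101*, 111110*, 111111*
[col 1] -00011, -00110, -10010, -10111, 0-0111, 000-11, 00011-, 1-0011, 1-1101, 11-010, 11-111, 110-11, 1100-1, 11001-, 111-10, 1111-1, 11111-
Prime implicants: -00011, -00110, -10010, -10111, 0-0111, 000-11, 00011-, 001000, 011011, 1-0011, 1-1101, 100000, 11-010, 11-111, 110-11, 1100-1, 11001-, 110100, 111-10, 1111-1, 11111-

001000, 011011, 100000, 110100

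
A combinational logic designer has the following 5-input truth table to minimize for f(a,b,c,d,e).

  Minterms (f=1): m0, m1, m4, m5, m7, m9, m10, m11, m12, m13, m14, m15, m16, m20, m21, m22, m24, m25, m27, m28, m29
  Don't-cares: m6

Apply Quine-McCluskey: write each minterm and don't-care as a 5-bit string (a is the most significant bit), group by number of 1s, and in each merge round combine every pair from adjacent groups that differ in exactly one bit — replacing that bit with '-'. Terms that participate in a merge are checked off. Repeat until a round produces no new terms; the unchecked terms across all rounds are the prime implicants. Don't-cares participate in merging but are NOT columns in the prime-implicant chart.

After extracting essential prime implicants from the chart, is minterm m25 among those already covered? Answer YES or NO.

[col 0] 00000*, 00001*, 00100*, 00101*, 00110*, 00111*, 01001*, 01010*, 01011*, 01100*, 01101*, 01110*, 01111*, 10000*, 10100*, 10101*, 10110*, 11000*, 11001*, 11011*, 11100*, 11101*
[col 1] -0000*, -0100*, -0101*, -0110*, -1001*, -1011*, -1100*, -1101*, 0-001*, 0-100*, 0-101*, 0-110*, 0-111*, 00-00*, 00-01*, 0000-*, 001-0*, 001-1*, 0010-*, 0011-*, 01-01*, 01-10*, 01-11*, 010-1*, 0101-*, 011-0*, 011-1*, 0110-*, 0111-*, 1-000*, 1-100*, 1-101*, 10-00*, 101-0*, 1010-*, 11-00*, 11-01*, 110-1*, 1100-*, 1110-*
[col 2] --100*, --101*, -0-00, -01-0, -010-*, -1-01, -10-1, -110-*, 0--01, 0-1-0*, 0-1-1*, 0-10-*, 0-11-*, 00-0-, 001--*, 01--1, 01-1-, 011--*, 1--00, 1-10-*, 11-0-
[col 3] --10-, 0-1--
Prime implicants: --10-, -0-00, -01-0, -1-01, -10-1, 0--01, 0-1--, 00-0-, 01--1, 01-1-, 1--00, 11-0-
PI chart (minterm → PIs covering it):
  0 | -0-00,00-0-
  1 | 0--01,00-0-
  4 | --10-,-0-00,-01-0,0-1--,00-0-
  5 | --10-,0--01,0-1--,00-0-
  7 | 0-1--  (sole → essential)
  9 | -1-01,-10-1,0--01,01--1
  10 | 01-1-  (sole → essential)
  11 | -10-1,01--1,01-1-
  12 | --10-,0-1--
  13 | --10-,-1-01,0--01,0-1--,01--1
  14 | 0-1--,01-1-
  15 | 0-1--,01--1,01-1-
  16 | -0-00,1--00
  20 | --10-,-0-00,-01-0,1--00
  21 | --10-  (sole → essential)
  22 | -01-0  (sole → essential)
  24 | 1--00,11-0-
  25 | -1-01,-10-1,11-0-
  27 | -10-1  (sole → essential)
  28 | --10-,1--00,11-0-
  29 | --10-,-1-01,11-0-
Essential prime implicants: --10-, -01-0, -10-1, 0-1--, 01-1-

YES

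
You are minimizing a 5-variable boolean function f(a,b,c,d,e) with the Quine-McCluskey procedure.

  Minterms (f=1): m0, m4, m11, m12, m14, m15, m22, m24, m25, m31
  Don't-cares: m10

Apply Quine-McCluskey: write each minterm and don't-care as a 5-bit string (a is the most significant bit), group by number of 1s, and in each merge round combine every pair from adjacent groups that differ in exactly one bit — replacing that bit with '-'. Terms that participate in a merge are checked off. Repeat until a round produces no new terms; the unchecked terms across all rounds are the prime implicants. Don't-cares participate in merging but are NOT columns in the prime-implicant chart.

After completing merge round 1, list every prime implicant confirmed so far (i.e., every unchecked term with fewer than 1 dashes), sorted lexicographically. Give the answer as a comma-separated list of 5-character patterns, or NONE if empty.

10110

[col 0] 00000*, 00100*, 01010*, 01011*, 01100*, 01110*, 01111*, 10110, 11000*, 11001*, 11111*
[col 1] -1111, 0-100, 00-00, 01-10*, 01-11*, 0101-*, 011-0, 0111-*, 1100-
[col 2] 01-1-
Prime implicants: -1111, 0-100, 00-00, 01-1-, 011-0, 10110, 1100-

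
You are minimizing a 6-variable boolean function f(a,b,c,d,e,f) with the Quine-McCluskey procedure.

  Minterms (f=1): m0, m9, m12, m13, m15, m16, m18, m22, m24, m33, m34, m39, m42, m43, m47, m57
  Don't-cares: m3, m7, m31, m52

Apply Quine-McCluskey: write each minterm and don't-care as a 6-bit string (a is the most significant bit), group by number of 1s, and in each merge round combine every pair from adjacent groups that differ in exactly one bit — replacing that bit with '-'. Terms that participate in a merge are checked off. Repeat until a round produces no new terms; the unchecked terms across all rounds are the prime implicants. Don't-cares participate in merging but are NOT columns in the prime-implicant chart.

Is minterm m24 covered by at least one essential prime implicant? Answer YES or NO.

Round 0: 000000✓ 000011✓ 000111✓ 001001✓ 001100✓ 001101✓ 001111✓ 010000✓ 010010✓ 010110✓ 011000✓ 011111✓ 100001 100010✓ 100111✓ 101010✓ 101011✓ 101111✓ 110100 111001
Round 1: -00111✓ -01111✓ 0-0000 0-1111 00-111✓ 000-11 001-01 0011-1 00110- 01-000 010-10 0100-0 10-010 10-111✓ 101-11 10101-
Round 2: -0-111
PIs = {-0-111, 0-0000, 0-1111, 000-11, 001-01, 0011-1, 00110-, 01-000, 010-10, 0100-0, 10-010, 100001, 101-11, 10101-, 110100, 111001}
Coverage chart:
  m0: 0-0000 ←essential
  m9: 001-01 ←essential
  m12: 00110- ←essential
  m13: 001-01,0011-1,00110-
  m15: -0-111,0-1111,0011-1
  m16: 0-0000,01-000,0100-0
  m18: 010-10,0100-0
  m22: 010-10 ←essential
  m24: 01-000 ←essential
  m33: 100001 ←essential
  m34: 10-010 ←essential
  m39: -0-111 ←essential
  m42: 10-010,10101-
  m43: 101-11,10101-
  m47: -0-111,101-11
  m57: 111001 ←essential
Essential: -0-111, 0-0000, 001-01, 00110-, 01-000, 010-10, 10-010, 100001, 111001

YES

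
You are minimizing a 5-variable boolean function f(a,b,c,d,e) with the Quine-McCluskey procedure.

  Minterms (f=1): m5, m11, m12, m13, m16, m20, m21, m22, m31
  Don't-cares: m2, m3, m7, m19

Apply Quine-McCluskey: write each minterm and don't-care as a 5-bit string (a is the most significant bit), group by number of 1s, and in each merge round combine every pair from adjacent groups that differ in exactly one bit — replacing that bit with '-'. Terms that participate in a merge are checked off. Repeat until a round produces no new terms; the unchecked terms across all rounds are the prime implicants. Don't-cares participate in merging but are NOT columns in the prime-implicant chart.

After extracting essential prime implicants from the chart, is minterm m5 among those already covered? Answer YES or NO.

Round 0: 00010✓ 00011✓ 00101✓ 00111✓ 01011✓ 01100✓ 01101✓ 10000✓ 10011✓ 10100✓ 10101✓ 10110✓ 11111
Round 1: -0011 -0101 0-011 0-101 00-11 0001- 001-1 0110- 10-00 101-0 1010-
PIs = {-0011, -0101, 0-011, 0-101, 00-11, 0001-, 001-1, 0110-, 10-00, 101-0, 1010-, 11111}
Coverage chart:
  m5: -0101,0-101,001-1
  m11: 0-011 ←essential
  m12: 0110- ←essential
  m13: 0-101,0110-
  m16: 10-00 ←essential
  m20: 10-00,101-0,1010-
  m21: -0101,1010-
  m22: 101-0 ←essential
  m31: 11111 ←essential
Essential: 0-011, 0110-, 10-00, 101-0, 11111

NO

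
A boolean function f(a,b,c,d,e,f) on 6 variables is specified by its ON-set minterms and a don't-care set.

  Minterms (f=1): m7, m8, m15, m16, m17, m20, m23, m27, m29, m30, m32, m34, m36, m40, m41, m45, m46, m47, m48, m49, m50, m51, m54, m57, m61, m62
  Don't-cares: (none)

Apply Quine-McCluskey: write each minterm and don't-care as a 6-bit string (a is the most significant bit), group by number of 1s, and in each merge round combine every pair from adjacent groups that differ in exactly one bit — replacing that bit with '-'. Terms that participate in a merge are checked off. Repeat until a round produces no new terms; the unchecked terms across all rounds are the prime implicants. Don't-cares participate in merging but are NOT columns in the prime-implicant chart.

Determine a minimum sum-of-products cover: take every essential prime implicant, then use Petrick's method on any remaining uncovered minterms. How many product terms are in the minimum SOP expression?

14

size-2^0 implicants → 000111(✓)  001000(✓)  001111(✓)  010000(✓)  010001(✓)  010100(✓)  010111(✓)  011011  011101(✓)  011110(✓)  100000(✓)  100010(✓)  100100(✓)  101000(✓)  101001(✓)  101101(✓)  101110(✓)  101111(✓)  110000(✓)  110001(✓)  110010(✓)  110011(✓)  110110(✓)  111001(✓)  111101(✓)  111110(✓)
size-2^1 implicants → -01000  -01111  -10000(✓)  -10001(✓)  -11101  -11110  0-0111  00-111  010-00  01000-(✓)  1-0000(✓)  1-0010(✓)  1-1001(✓)  1-1101(✓)  1-1110  10-000  100-00  1000-0(✓)  101-01(✓)  10100-  1011-1  10111-  11-001  11-110  110-10  1100-0(✓)  1100-1(✓)  11000-(✓)  11001-(✓)  111-01(✓)
size-2^2 implicants → -1000-  1-00-0  1-1-01  1100--
Unchecked terms (primes): -01000, -01111, -1000-, -11101, -11110, 0-0111, 00-111, 010-00, 011011, 1-00-0, 1-1-01, 1-1110, 10-000, 100-00, 10100-, 1011-1, 10111-, 11-001, 11-110, 110-10, 1100--
Minterm coverage:
  m7 ⊆ 0-0111,00-111
  m8 ⊆ -01000 [E]
  m15 ⊆ -01111,00-111
  m16 ⊆ -1000-,010-00
  m17 ⊆ -1000- [E]
  m20 ⊆ 010-00 [E]
  m23 ⊆ 0-0111 [E]
  m27 ⊆ 011011 [E]
  m29 ⊆ -11101 [E]
  m30 ⊆ -11110 [E]
  m32 ⊆ 1-00-0,10-000,100-00
  m34 ⊆ 1-00-0 [E]
  m36 ⊆ 100-00 [E]
  m40 ⊆ -01000,10-000,10100-
  m41 ⊆ 1-1-01,10100-
  m45 ⊆ 1-1-01,1011-1
  m46 ⊆ 1-1110,10111-
  m47 ⊆ -01111,1011-1,10111-
  m48 ⊆ -1000-,1-00-0,1100--
  m49 ⊆ -1000-,11-001,1100--
  m50 ⊆ 1-00-0,110-10,1100--
  m51 ⊆ 1100-- [E]
  m54 ⊆ 11-110,110-10
  m57 ⊆ 1-1-01,11-001
  m61 ⊆ -11101,1-1-01
  m62 ⊆ -11110,1-1110,11-110
E = {-01000, -1000-, -11101, -11110, 0-0111, 010-00, 011011, 1-00-0, 100-00, 1100--}
Petrick residual → -01111, 1-1-01, 1-1110, 11-110
Cover = b'cd'e'f' + b'cdef + bc'd'e' + bcde'f + bcdef' + a'c'def + a'bc'e'f' + a'bcd'ef + ac'd'f' + ace'f + acdef' + ab'c'e'f' + abdef' + abc'd'  |cover|=14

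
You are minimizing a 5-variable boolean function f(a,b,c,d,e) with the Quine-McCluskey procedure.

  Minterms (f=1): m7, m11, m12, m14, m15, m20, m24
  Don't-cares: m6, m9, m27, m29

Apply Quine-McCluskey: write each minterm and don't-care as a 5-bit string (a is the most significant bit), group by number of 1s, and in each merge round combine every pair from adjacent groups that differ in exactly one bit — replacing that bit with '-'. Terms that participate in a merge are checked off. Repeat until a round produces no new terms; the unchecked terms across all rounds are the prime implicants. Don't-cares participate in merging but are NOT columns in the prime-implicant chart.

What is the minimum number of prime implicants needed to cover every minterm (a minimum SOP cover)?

size-2^0 implicants → 00110(✓)  00111(✓)  01001(✓)  01011(✓)  01100(✓)  01110(✓)  01111(✓)  10100  11000  11011(✓)  11101
size-2^1 implicants → -1011  0-110(✓)  0-111(✓)  0011-(✓)  01-11  010-1  011-0  0111-(✓)
size-2^2 implicants → 0-11-
Unchecked terms (primes): -1011, 0-11-, 01-11, 010-1, 011-0, 10100, 11000, 11101
Minterm coverage:
  m7 ⊆ 0-11- [E]
  m11 ⊆ -1011,01-11,010-1
  m12 ⊆ 011-0 [E]
  m14 ⊆ 0-11-,011-0
  m15 ⊆ 0-11-,01-11
  m20 ⊆ 10100 [E]
  m24 ⊆ 11000 [E]
E = {0-11-, 011-0, 10100, 11000}
Petrick residual → -1011
Cover = bc'de + a'cd + a'bce' + ab'cd'e' + abc'd'e'  |cover|=5

5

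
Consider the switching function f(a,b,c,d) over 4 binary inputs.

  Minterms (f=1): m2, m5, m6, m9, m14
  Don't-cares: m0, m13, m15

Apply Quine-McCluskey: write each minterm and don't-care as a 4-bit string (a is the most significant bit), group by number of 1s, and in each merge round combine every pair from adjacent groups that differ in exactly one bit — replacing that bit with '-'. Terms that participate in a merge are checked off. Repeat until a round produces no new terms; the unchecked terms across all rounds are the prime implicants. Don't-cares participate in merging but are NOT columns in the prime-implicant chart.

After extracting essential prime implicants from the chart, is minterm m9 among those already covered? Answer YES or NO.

YES

Round 0: 0000✓ 0010✓ 0101✓ 0110✓ 1001✓ 1101✓ 1110✓ 1111✓
Round 1: -101 -110 0-10 00-0 1-01 11-1 111-
PIs = {-101, -110, 0-10, 00-0, 1-01, 11-1, 111-}
Coverage chart:
  m2: 0-10,00-0
  m5: -101 ←essential
  m6: -110,0-10
  m9: 1-01 ←essential
  m14: -110,111-
Essential: -101, 1-01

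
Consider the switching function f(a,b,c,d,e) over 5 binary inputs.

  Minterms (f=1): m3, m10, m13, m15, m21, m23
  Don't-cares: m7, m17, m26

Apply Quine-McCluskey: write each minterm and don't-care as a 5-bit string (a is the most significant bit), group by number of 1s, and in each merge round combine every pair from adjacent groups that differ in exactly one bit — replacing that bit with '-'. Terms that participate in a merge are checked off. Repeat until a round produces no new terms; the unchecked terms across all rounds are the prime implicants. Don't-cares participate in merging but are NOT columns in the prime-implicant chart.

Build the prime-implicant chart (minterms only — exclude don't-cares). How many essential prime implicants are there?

size-2^0 implicants → 00011(✓)  00111(✓)  01010(✓)  01101(✓)  01111(✓)  10001(✓)  10101(✓)  10111(✓)  11010(✓)
size-2^1 implicants → -0111  -1010  0-111  00-11  011-1  10-01  101-1
Unchecked terms (primes): -0111, -1010, 0-111, 00-11, 011-1, 10-01, 101-1
Minterm coverage:
  m3 ⊆ 00-11 [E]
  m10 ⊆ -1010 [E]
  m13 ⊆ 011-1 [E]
  m15 ⊆ 0-111,011-1
  m21 ⊆ 10-01,101-1
  m23 ⊆ -0111,101-1
E = {-1010, 00-11, 011-1}

3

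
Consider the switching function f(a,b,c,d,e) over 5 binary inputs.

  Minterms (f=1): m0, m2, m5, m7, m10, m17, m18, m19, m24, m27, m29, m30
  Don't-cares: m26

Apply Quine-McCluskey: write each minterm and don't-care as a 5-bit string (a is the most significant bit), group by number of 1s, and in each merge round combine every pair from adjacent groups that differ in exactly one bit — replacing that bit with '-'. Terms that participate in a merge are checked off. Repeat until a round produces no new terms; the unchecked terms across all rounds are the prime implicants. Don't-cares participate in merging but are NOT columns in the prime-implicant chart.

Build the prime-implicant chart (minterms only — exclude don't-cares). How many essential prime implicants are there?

8

[col 0] 00000*, 00010*, 00101*, 00111*, 01010*, 10001*, 10010*, 10011*, 11000*, 11010*, 11011*, 11101, 11110*
[col 1] -0010*, -1010*, 0-010*, 000-0, 001-1, 1-010*, 1-011*, 100-1, 1001-*, 11-10, 110-0, 1101-*
[col 2] --010, 1-01-
Prime implicants: --010, 000-0, 001-1, 1-01-, 100-1, 11-10, 110-0, 11101
PI chart (minterm → PIs covering it):
  0 | 000-0  (sole → essential)
  2 | --010,000-0
  5 | 001-1  (sole → essential)
  7 | 001-1  (sole → essential)
  10 | --010  (sole → essential)
  17 | 100-1  (sole → essential)
  18 | --010,1-01-
  19 | 1-01-,100-1
  24 | 110-0  (sole → essential)
  27 | 1-01-  (sole → essential)
  29 | 11101  (sole → essential)
  30 | 11-10  (sole → essential)
Essential prime implicants: --010, 000-0, 001-1, 1-01-, 100-1, 11-10, 110-0, 11101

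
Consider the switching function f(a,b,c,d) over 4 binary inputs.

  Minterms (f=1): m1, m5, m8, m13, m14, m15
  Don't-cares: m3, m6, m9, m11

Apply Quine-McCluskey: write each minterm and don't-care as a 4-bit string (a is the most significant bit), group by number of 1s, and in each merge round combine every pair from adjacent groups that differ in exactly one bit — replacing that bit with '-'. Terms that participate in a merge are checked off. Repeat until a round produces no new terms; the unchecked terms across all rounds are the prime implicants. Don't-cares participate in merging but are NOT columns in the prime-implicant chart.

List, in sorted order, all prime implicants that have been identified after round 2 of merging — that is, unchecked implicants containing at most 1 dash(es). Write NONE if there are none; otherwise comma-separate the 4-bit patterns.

[col 0] 0001*, 0011*, 0101*, 0110*, 1000*, 1001*, 1011*, 1101*, 1110*, 1111*
[col 1] -001*, -011*, -101*, -110, 0-01*, 00-1*, 1-01*, 1-11*, 10-1*, 100-, 11-1*, 111-
[col 2] --01, -0-1, 1--1
Prime implicants: --01, -0-1, -110, 1--1, 100-, 111-

-110, 100-, 111-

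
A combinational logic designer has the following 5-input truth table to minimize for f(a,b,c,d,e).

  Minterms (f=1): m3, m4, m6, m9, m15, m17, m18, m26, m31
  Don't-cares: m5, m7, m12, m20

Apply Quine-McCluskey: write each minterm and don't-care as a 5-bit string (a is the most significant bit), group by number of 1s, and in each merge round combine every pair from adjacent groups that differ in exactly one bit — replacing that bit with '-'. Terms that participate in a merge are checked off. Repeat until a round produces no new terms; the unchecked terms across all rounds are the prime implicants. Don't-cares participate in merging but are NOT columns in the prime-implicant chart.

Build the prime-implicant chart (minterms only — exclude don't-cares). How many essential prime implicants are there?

Round 0: 00011✓ 00100✓ 00101✓ 00110✓ 00111✓ 01001 01100✓ 01111✓ 10001 10010✓ 10100✓ 11010✓ 11111✓
Round 1: -0100 -1111 0-100 0-111 00-11 001-0✓ 001-1✓ 0010-✓ 0011-✓ 1-010
Round 2: 001--
PIs = {-0100, -1111, 0-100, 0-111, 00-11, 001--, 01001, 1-010, 10001}
Coverage chart:
  m3: 00-11 ←essential
  m4: -0100,0-100,001--
  m6: 001-- ←essential
  m9: 01001 ←essential
  m15: -1111,0-111
  m17: 10001 ←essential
  m18: 1-010 ←essential
  m26: 1-010 ←essential
  m31: -1111 ←essential
Essential: -1111, 00-11, 001--, 01001, 1-010, 10001

6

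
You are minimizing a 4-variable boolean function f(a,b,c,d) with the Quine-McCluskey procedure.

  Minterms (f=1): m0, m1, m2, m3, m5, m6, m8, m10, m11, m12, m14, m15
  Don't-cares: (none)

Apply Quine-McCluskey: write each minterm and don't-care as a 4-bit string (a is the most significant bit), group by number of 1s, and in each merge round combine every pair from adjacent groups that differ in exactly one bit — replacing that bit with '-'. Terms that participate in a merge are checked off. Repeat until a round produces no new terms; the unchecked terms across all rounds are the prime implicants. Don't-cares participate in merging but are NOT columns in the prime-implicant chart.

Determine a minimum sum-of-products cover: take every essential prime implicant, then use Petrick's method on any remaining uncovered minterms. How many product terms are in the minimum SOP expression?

5

[col 0] 0000*, 0001*, 0010*, 0011*, 0101*, 0110*, 1000*, 1010*, 1011*, 1100*, 1110*, 1111*
[col 1] -000*, -010*, -011*, -110*, 0-01, 0-10*, 00-0*, 00-1*, 000-*, 001-*, 1-00*, 1-10*, 1-11*, 10-0*, 101-*, 11-0*, 111-*
[col 2] --10, -0-0, -01-, 00--, 1--0, 1-1-
Prime implicants: --10, -0-0, -01-, 0-01, 00--, 1--0, 1-1-
PI chart (minterm → PIs covering it):
  0 | -0-0,00--
  1 | 0-01,00--
  2 | --10,-0-0,-01-,00--
  3 | -01-,00--
  5 | 0-01  (sole → essential)
  6 | --10  (sole → essential)
  8 | -0-0,1--0
  10 | --10,-0-0,-01-,1--0,1-1-
  11 | -01-,1-1-
  12 | 1--0  (sole → essential)
  14 | --10,1--0,1-1-
  15 | 1-1-  (sole → essential)
Essential prime implicants: --10, 0-01, 1--0, 1-1-
Petrick residual → 00--
Minimum SOP uses 5 PIs: cd' + a'c'd + a'b' + ad' + ac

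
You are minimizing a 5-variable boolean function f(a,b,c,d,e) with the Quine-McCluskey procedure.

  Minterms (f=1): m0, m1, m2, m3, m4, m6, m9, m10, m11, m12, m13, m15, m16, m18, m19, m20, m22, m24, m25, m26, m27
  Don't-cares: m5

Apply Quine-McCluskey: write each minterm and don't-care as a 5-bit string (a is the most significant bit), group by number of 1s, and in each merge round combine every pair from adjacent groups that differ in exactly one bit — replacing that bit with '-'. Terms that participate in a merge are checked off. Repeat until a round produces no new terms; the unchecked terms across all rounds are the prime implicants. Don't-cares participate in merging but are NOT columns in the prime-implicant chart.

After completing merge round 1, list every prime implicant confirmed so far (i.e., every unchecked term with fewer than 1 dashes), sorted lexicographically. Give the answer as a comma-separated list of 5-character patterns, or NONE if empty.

[col 0] 00000*, 00001*, 00010*, 00011*, 00100*, 00101*, 00110*, 01001*, 01010*, 01011*, 01100*, 01101*, 01111*, 10000*, 10010*, 10011*, 10100*, 10110*, 11000*, 11001*, 11010*, 11011*
[col 1] -0000*, -0010*, -0011*, -0100*, -0110*, -1001*, -1010*, -1011*, 0-001*, 0-010*, 0-011*, 0-100*, 0-101*, 00-00*, 00-01*, 00-10*, 000-0*, 000-1*, 0000-*, 0001-*, 001-0*, 0010-*, 01-01*, 01-11*, 010-1*, 0101-*, 011-1*, 0110-*, 1-000*, 1-010*, 1-011*, 10-00*, 10-10*, 100-0*, 1001-*, 101-0*, 110-0*, 110-1*, 1100-*, 1101-*
[col 2] --010*, --011*, -0-00*, -0-10*, -00-0*, -001-*, -01-0*, -10-1, -101-*, 0--01, 0-0-1, 0-01-*, 0-10-, 00--0*, 00-0-, 000--, 01--1, 1-0-0, 1-01-*, 10--0*, 110--
[col 3] --01-, -0--0
Prime implicants: --01-, -0--0, -10-1, 0--01, 0-0-1, 0-10-, 00-0-, 000--, 01--1, 1-0-0, 110--

NONE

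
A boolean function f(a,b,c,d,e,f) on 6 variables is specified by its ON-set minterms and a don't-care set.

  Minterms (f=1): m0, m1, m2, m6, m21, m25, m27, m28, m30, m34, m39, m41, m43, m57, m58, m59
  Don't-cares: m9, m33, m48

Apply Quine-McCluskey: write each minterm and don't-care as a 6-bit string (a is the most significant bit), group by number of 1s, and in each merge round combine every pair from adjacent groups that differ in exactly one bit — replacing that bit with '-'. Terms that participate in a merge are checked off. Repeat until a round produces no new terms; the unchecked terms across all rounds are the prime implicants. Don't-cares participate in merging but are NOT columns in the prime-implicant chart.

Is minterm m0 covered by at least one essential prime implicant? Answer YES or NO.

NO

[col 0] 000000*, 000001*, 000010*, 000110*, 001001*, 010101, 011001*, 011011*, 011100*, 011110*, 100001*, 100010*, 100111, 101001*, 101011*, 110000, 111001*, 111010*, 111011*
[col 1] -00001*, -00010, -01001*, -11001*, -11011*, 0-1001*, 00-001*, 000-10, 0000-0, 00000-, 0110-1*, 0111-0, 1-1001*, 1-1011*, 10-001*, 1010-1*, 1110-1*, 11101-
[col 2] --1001, -0-001, -110-1, 1-10-1
Prime implicants: --1001, -0-001, -00010, -110-1, 000-10, 0000-0, 00000-, 010101, 0111-0, 1-10-1, 100111, 110000, 11101-
PI chart (minterm → PIs covering it):
  0 | 0000-0,00000-
  1 | -0-001,00000-
  2 | -00010,000-10,0000-0
  6 | 000-10  (sole → essential)
  21 | 010101  (sole → essential)
  25 | --1001,-110-1
  27 | -110-1  (sole → essential)
  28 | 0111-0  (sole → essential)
  30 | 0111-0  (sole → essential)
  34 | -00010  (sole → essential)
  39 | 100111  (sole → essential)
  41 | --1001,-0-001,1-10-1
  43 | 1-10-1  (sole → essential)
  57 | --1001,-110-1,1-10-1
  58 | 11101-  (sole → essential)
  59 | -110-1,1-10-1,11101-
Essential prime implicants: -00010, -110-1, 000-10, 010101, 0111-0, 1-10-1, 100111, 11101-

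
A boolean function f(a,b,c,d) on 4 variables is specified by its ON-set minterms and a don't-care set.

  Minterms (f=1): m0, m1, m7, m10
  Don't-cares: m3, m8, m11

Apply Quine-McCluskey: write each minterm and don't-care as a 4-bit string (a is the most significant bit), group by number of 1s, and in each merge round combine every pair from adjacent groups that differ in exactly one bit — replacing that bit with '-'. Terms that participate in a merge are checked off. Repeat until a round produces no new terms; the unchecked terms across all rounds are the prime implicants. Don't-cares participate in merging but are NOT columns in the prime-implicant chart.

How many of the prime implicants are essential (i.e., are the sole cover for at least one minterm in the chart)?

1

Round 0: 0000✓ 0001✓ 0011✓ 0111✓ 1000✓ 1010✓ 1011✓
Round 1: -000 -011 0-11 00-1 000- 10-0 101-
PIs = {-000, -011, 0-11, 00-1, 000-, 10-0, 101-}
Coverage chart:
  m0: -000,000-
  m1: 00-1,000-
  m7: 0-11 ←essential
  m10: 10-0,101-
Essential: 0-11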